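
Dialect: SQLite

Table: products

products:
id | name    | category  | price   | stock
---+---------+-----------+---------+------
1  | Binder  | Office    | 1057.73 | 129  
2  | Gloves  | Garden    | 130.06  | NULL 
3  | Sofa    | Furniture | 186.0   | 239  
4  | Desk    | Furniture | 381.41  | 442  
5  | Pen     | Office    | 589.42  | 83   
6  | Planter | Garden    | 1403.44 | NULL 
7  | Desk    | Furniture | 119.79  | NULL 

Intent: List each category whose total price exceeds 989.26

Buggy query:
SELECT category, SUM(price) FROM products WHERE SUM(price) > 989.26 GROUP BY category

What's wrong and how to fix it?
Bug: SUM(price) is an aggregate, but WHERE filters rows before aggregation

Fix: Move the aggregate condition to a HAVING clause

Corrected query:
SELECT category, SUM(price) FROM products GROUP BY category HAVING SUM(price) > 989.26

Result:
category | SUM(price)
---------+-----------
Garden   | 1533.5    
Office   | 1647.15   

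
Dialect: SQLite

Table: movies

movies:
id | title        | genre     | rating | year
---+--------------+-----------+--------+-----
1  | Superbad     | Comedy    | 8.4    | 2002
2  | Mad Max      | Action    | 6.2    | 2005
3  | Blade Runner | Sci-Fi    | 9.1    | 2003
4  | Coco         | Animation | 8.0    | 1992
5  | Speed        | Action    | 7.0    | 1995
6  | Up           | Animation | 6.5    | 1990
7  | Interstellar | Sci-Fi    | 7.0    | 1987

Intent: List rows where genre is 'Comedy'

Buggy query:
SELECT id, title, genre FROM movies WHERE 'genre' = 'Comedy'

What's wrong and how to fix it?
Bug: Single quotes denote string literals in SQL; the column name is being compared as a constant string

Fix: Remove the quotes around the column name (or use double quotes for an identifier)

Corrected query:
SELECT id, title, genre FROM movies WHERE genre = 'Comedy'

Result:
id | title    | genre 
---+----------+-------
1  | Superbad | Comedy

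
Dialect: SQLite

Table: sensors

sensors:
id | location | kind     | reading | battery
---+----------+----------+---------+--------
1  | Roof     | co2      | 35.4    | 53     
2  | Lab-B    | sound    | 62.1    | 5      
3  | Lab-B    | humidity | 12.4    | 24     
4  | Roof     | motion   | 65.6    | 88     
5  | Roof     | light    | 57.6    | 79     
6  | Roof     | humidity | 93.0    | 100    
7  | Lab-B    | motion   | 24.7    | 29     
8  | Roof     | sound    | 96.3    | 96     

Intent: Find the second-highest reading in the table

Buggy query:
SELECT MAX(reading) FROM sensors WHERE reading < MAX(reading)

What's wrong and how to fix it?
Bug: MAX(reading) on the right of the comparison is an aggregate-in-WHERE error

Fix: Put the inner MAX in a scalar subquery

Corrected query:
SELECT MAX(reading) FROM sensors WHERE reading < (SELECT MAX(reading) FROM sensors)

Result:
MAX(reading)
------------
93          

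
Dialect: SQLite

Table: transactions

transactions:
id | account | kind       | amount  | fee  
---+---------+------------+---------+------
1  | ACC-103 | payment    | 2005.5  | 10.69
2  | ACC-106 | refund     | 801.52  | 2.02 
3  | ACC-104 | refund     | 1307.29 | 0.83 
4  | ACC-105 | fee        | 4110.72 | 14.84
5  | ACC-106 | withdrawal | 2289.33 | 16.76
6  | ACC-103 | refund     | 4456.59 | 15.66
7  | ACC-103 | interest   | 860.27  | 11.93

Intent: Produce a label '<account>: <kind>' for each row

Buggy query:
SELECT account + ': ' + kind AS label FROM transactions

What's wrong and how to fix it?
Bug: SQLite uses || for string concatenation; + coerces text to numbers (yielding 0)

Fix: Use the || operator for string concatenation

Corrected query:
SELECT account || ': ' || kind AS label FROM transactions

Result:
label              
-------------------
ACC-103: payment   
ACC-106: refund    
ACC-104: refund    
ACC-105: fee       
ACC-106: withdrawal
ACC-103: refund    
ACC-103: interest  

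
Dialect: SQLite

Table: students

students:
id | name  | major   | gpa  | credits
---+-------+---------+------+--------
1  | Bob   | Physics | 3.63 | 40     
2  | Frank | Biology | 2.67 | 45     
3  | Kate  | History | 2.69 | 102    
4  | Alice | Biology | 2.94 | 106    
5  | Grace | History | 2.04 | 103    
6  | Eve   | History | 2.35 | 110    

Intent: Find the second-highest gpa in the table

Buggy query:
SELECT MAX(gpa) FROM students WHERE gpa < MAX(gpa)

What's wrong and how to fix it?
Bug: The inner MAX is an aggregate inside WHERE, which is not allowed

Fix: Compute the overall MAX in a subquery, then take MAX of rows below it

Corrected query:
SELECT MAX(gpa) FROM students WHERE gpa < (SELECT MAX(gpa) FROM students)

Result:
MAX(gpa)
--------
2.94    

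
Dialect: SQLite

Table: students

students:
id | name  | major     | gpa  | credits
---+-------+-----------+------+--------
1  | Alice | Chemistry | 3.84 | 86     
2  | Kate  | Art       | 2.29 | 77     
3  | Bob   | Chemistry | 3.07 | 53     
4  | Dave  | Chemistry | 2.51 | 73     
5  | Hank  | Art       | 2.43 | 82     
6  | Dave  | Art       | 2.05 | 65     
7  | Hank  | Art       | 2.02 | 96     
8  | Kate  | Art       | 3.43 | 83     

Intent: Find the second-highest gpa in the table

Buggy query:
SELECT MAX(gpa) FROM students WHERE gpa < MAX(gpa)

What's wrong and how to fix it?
Bug: The inner MAX is an aggregate inside WHERE, which is not allowed

Fix: Compute the overall MAX in a subquery, then take MAX of rows below it

Corrected query:
SELECT MAX(gpa) FROM students WHERE gpa < (SELECT MAX(gpa) FROM students)

Result:
MAX(gpa)
--------
3.43    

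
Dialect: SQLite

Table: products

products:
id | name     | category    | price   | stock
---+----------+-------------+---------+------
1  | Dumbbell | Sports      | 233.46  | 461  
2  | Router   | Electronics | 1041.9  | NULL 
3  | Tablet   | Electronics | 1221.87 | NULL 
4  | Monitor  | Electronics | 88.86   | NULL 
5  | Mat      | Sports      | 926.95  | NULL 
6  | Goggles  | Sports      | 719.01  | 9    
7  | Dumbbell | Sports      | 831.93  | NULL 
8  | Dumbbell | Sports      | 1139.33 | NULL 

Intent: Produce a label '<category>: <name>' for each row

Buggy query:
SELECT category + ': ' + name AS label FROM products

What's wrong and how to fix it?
Bug: SQLite uses || for string concatenation; + coerces text to numbers (yielding 0)

Fix: Use the || operator for string concatenation

Corrected query:
SELECT category || ': ' || name AS label FROM products

Result:
label               
--------------------
Sports: Dumbbell    
Electronics: Router 
Electronics: Tablet 
Electronics: Monitor
Sports: Mat         
Sports: Goggles     
Sports: Dumbbell    
Sports: Dumbbell    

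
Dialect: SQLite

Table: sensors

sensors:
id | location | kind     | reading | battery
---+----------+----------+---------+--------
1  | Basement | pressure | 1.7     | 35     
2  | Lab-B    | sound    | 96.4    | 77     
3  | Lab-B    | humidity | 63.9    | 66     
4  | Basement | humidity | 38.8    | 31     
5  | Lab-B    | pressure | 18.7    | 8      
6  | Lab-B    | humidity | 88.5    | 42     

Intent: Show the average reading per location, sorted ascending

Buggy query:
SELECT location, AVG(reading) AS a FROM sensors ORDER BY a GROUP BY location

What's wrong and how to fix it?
Bug: GROUP BY must precede ORDER BY

Fix: Reorder: SELECT … FROM … GROUP BY … ORDER BY …

Corrected query:
SELECT location, AVG(reading) AS a FROM sensors GROUP BY location ORDER BY a

Result:
location | a     
---------+-------
Basement | 20.25 
Lab-B    | 66.875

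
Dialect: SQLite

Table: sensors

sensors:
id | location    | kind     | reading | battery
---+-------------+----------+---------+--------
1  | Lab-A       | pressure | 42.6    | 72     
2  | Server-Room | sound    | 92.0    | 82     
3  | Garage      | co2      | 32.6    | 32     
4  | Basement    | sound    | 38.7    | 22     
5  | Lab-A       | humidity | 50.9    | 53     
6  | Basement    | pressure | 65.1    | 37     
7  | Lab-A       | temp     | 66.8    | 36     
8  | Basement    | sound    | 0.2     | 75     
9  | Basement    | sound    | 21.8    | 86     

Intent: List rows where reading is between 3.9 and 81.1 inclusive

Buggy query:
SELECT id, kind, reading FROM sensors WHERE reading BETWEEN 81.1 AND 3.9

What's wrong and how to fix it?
Bug: BETWEEN expects the lower bound first; with 81.1 AND 3.9 the range is empty

Fix: Swap the bounds so the smaller value comes first

Corrected query:
SELECT id, kind, reading FROM sensors WHERE reading BETWEEN 3.9 AND 81.1

Result:
id | kind     | reading
---+----------+--------
1  | pressure | 42.6   
3  | co2      | 32.6   
4  | sound    | 38.7   
5  | humidity | 50.9   
6  | pressure | 65.1   
7  | temp     | 66.8   
9  | sound    | 21.8   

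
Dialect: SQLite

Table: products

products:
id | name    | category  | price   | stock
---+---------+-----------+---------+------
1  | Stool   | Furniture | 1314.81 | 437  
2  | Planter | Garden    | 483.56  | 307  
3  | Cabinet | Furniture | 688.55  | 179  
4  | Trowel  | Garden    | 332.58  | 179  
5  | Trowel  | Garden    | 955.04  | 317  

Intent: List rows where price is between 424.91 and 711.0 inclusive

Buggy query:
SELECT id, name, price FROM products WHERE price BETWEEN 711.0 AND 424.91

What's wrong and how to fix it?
Bug: BETWEEN expects the lower bound first; with 711.0 AND 424.91 the range is empty

Fix: Swap the bounds so the smaller value comes first

Corrected query:
SELECT id, name, price FROM products WHERE price BETWEEN 424.91 AND 711.0

Result:
id | name    | price 
---+---------+-------
2  | Planter | 483.56
3  | Cabinet | 688.55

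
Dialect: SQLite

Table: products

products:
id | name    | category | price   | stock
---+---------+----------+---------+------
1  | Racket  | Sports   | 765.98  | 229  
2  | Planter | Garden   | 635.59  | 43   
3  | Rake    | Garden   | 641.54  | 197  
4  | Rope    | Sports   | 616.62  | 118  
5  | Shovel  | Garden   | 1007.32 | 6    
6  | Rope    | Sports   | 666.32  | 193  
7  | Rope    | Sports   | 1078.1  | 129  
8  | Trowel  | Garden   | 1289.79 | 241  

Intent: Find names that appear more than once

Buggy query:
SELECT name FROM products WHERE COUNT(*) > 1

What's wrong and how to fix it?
Bug: WHERE can't reference COUNT(*); aggregates are computed after WHERE

Fix: Group first, then use HAVING for the count condition

Corrected query:
SELECT name FROM products GROUP BY name HAVING COUNT(*) > 1

Result:
name
----
Rope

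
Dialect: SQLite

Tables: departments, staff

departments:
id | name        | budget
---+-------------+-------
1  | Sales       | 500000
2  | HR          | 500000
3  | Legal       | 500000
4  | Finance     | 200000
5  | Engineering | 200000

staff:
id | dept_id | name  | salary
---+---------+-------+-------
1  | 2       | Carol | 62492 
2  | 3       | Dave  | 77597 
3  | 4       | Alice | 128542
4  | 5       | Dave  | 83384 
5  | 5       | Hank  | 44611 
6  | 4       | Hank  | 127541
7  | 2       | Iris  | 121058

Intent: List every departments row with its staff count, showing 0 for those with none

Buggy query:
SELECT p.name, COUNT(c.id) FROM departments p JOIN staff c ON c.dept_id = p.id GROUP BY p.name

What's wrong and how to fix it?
Bug: An inner join excludes parents with zero children

Fix: Switch to LEFT JOIN to retain unmatched parent rows

Corrected query:
SELECT p.name, COUNT(c.id) FROM departments p LEFT JOIN staff c ON c.dept_id = p.id GROUP BY p.name

Result:
name        | COUNT(c.id)
------------+------------
Engineering | 2          
Finance     | 2          
HR          | 2          
Legal       | 1          
Sales       | 0          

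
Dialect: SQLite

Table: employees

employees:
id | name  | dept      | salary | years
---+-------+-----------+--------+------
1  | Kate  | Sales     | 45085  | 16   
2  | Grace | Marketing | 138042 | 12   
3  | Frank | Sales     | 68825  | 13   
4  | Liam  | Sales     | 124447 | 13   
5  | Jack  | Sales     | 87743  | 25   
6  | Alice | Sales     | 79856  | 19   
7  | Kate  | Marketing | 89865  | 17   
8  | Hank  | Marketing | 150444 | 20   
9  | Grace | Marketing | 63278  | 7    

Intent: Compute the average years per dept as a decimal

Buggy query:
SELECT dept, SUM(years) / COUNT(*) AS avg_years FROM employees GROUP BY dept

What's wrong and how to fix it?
Bug: SUM(years) and COUNT(*) are both integers; the division truncates the fractional part

Fix: Cast one side to REAL so the division keeps the fractional part

Corrected query:
SELECT dept, SUM(years) * 1.0 / COUNT(*) AS avg_years FROM employees GROUP BY dept

Result:
dept      | avg_years
----------+----------
Marketing | 14       
Sales     | 17.2     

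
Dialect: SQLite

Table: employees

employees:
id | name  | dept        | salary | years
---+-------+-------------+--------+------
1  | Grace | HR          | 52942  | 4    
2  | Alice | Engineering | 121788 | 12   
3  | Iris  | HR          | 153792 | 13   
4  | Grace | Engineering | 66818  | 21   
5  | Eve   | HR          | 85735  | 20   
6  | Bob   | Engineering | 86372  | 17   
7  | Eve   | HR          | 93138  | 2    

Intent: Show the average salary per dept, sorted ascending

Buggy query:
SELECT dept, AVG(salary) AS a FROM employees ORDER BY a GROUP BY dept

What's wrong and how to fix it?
Bug: ORDER BY appears before GROUP BY; SQL clause order requires GROUP BY first

Fix: Move ORDER BY to the end, after GROUP BY

Corrected query:
SELECT dept, AVG(salary) AS a FROM employees GROUP BY dept ORDER BY a

Result:
dept        | a           
------------+-------------
Engineering | 91659.333333
HR          | 96401.75    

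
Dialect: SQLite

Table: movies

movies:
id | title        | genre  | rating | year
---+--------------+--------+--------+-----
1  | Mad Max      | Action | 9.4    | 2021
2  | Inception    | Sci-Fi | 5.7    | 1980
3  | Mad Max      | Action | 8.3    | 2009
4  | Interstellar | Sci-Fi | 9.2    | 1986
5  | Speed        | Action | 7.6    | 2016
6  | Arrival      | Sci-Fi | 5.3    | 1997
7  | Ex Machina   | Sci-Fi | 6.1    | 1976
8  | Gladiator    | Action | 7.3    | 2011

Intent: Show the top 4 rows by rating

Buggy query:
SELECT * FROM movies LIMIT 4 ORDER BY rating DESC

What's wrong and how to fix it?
Bug: ORDER BY cannot follow LIMIT; LIMIT is the final clause

Fix: Swap the clauses: ORDER BY first, then LIMIT

Corrected query:
SELECT * FROM movies ORDER BY rating DESC LIMIT 4

Result:
id | title        | genre  | rating | year
---+--------------+--------+--------+-----
1  | Mad Max      | Action | 9.4    | 2021
4  | Interstellar | Sci-Fi | 9.2    | 1986
3  | Mad Max      | Action | 8.3    | 2009
5  | Speed        | Action | 7.6    | 2016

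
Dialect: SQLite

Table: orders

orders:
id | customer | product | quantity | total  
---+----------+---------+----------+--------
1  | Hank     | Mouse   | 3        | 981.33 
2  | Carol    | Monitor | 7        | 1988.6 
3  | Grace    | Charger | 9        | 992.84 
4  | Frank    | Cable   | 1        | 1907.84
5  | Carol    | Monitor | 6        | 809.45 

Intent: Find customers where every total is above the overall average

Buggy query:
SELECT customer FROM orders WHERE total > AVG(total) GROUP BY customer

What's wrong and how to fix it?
Bug: AVG() is an aggregate; it can't sit directly in WHERE

Fix: Use a subquery for AVG and a HAVING MIN(...) filter so the condition holds for every row in the group

Corrected query:
SELECT customer FROM orders GROUP BY customer HAVING MIN(total) > (SELECT AVG(total) FROM orders)

Result:
customer
--------
Frank   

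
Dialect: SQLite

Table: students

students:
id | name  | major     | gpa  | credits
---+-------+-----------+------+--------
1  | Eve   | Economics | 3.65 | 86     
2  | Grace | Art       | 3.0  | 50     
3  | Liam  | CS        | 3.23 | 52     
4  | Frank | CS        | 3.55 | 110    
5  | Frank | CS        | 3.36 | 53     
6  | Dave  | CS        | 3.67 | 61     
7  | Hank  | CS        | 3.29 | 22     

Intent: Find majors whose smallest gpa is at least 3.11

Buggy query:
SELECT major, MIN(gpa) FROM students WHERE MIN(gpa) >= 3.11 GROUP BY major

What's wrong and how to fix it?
Bug: MIN() in WHERE is a misuse of aggregate

Fix: Use HAVING for the per-group MIN condition

Corrected query:
SELECT major, MIN(gpa) FROM students GROUP BY major HAVING MIN(gpa) >= 3.11

Result:
major     | MIN(gpa)
----------+---------
CS        | 3.23    
Economics | 3.65    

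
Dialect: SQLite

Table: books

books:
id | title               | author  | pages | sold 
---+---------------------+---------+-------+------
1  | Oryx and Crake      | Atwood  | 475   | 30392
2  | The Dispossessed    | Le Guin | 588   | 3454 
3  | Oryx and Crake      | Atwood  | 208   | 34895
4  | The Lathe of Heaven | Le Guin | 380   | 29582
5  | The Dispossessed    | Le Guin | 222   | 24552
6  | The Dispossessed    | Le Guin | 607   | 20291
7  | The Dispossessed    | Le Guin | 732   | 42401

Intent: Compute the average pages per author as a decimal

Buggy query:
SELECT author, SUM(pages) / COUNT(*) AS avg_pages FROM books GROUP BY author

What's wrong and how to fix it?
Bug: SUM(pages) and COUNT(*) are both integers; the division truncates the fractional part

Fix: Cast one side to REAL so the division keeps the fractional part

Corrected query:
SELECT author, SUM(pages) * 1.0 / COUNT(*) AS avg_pages FROM books GROUP BY author

Result:
author  | avg_pages
--------+----------
Atwood  | 341.5    
Le Guin | 505.8    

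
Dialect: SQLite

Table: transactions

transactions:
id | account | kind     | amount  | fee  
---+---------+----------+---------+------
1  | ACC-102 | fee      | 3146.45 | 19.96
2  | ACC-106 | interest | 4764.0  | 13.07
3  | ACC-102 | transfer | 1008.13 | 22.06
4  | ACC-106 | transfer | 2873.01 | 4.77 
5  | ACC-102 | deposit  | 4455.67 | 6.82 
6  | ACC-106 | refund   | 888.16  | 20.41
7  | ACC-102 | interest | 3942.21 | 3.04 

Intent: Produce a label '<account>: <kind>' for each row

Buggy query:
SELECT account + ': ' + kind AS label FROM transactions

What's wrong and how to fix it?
Bug: '+' is numeric addition; on text columns SQLite converts them to 0 instead of concatenating

Fix: Use the || operator for string concatenation

Corrected query:
SELECT account || ': ' || kind AS label FROM transactions

Result:
label            
-----------------
ACC-102: fee     
ACC-106: interest
ACC-102: transfer
ACC-106: transfer
ACC-102: deposit 
ACC-106: refund  
ACC-102: interest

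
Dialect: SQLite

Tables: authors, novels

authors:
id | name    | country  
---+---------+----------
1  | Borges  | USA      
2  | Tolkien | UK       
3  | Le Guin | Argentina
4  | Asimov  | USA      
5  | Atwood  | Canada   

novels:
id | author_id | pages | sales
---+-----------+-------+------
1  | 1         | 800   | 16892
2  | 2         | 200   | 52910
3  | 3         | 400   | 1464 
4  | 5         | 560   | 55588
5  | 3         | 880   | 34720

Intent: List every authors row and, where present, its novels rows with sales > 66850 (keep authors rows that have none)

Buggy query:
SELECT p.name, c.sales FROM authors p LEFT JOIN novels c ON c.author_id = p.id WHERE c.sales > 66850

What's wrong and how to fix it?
Bug: Filtering c.sales in WHERE discards the NULL rows produced by LEFT JOIN, turning it into an inner join

Fix: Move the right-table condition into the ON clause so unmatched parents are kept

Corrected query:
SELECT p.name, c.sales FROM authors p LEFT JOIN novels c ON c.author_id = p.id AND c.sales > 66850

Result:
name    | sales
--------+------
Borges  | NULL 
Tolkien | NULL 
Le Guin | NULL 
Asimov  | NULL 
Atwood  | NULL 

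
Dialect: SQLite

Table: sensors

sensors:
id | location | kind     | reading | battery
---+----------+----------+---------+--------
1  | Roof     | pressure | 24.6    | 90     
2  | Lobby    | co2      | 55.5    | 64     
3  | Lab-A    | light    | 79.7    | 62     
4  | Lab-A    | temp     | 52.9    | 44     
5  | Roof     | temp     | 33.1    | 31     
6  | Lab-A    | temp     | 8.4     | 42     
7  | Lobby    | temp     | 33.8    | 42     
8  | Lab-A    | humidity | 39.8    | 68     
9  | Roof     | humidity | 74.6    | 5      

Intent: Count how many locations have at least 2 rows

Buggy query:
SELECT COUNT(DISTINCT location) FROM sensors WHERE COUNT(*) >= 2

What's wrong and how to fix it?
Bug: COUNT(*) cannot appear in WHERE; the per-group count doesn't exist yet

Fix: Use a subquery that GROUPs and filters with HAVING, then count its rows

Corrected query:
SELECT COUNT(*) FROM (SELECT location FROM sensors GROUP BY location HAVING COUNT(*) >= 2)

Result:
COUNT(*)
--------
3       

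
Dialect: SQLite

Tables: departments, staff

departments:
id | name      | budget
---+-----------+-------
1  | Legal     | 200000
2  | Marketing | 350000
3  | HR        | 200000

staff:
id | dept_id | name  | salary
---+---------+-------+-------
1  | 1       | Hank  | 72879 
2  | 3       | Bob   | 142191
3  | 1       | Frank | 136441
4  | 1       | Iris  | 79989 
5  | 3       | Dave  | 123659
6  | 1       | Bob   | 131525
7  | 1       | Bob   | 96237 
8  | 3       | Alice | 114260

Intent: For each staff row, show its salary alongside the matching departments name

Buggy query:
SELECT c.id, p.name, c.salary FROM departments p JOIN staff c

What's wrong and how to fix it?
Bug: JOIN with no ON clause produces a cartesian product; every staff row pairs with every departments row

Fix: Add ON c.dept_id = p.id to the JOIN

Corrected query:
SELECT c.id, p.name, c.salary FROM departments p JOIN staff c ON c.dept_id = p.id

Result:
id | name  | salary
---+-------+-------
1  | Legal | 72879 
2  | HR    | 142191
3  | Legal | 136441
4  | Legal | 79989 
5  | HR    | 123659
6  | Legal | 131525
7  | Legal | 96237 
8  | HR    | 114260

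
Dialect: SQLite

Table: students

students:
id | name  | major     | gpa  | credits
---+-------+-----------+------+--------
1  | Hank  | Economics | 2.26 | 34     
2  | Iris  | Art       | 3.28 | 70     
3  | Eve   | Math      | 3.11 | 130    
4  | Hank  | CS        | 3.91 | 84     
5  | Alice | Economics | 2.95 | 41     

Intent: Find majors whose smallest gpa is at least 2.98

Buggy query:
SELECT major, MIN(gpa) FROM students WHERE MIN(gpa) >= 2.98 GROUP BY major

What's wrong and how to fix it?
Bug: Aggregates like MIN are computed per group after WHERE runs

Fix: Replace WHERE with HAVING after the GROUP BY

Corrected query:
SELECT major, MIN(gpa) FROM students GROUP BY major HAVING MIN(gpa) >= 2.98

Result:
major | MIN(gpa)
------+---------
Art   | 3.28    
CS    | 3.91    
Math  | 3.11    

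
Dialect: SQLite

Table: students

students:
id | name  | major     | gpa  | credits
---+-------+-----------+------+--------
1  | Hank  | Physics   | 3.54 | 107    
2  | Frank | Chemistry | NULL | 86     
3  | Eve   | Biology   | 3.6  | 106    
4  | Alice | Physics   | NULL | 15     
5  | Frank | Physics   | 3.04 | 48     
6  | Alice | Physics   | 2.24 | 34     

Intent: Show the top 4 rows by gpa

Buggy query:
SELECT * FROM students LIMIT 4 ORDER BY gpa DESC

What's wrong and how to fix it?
Bug: ORDER BY cannot follow LIMIT; LIMIT is the final clause

Fix: Swap the clauses: ORDER BY first, then LIMIT

Corrected query:
SELECT * FROM students ORDER BY gpa DESC LIMIT 4

Result:
id | name  | major   | gpa  | credits
---+-------+---------+------+--------
3  | Eve   | Biology | 3.6  | 106    
1  | Hank  | Physics | 3.54 | 107    
5  | Frank | Physics | 3.04 | 48     
6  | Alice | Physics | 2.24 | 34     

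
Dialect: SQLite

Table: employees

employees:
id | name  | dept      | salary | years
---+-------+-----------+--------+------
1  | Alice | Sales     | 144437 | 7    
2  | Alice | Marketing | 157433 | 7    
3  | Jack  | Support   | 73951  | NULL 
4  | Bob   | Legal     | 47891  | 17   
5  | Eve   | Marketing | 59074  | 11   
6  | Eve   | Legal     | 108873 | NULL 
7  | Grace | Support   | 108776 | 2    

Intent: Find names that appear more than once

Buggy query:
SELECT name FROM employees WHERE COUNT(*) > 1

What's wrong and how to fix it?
Bug: COUNT(*) is an aggregate and cannot be used in WHERE

Fix: GROUP BY name, then filter groups with HAVING COUNT(*) > 1

Corrected query:
SELECT name FROM employees GROUP BY name HAVING COUNT(*) > 1

Result:
name 
-----
Alice
Eve  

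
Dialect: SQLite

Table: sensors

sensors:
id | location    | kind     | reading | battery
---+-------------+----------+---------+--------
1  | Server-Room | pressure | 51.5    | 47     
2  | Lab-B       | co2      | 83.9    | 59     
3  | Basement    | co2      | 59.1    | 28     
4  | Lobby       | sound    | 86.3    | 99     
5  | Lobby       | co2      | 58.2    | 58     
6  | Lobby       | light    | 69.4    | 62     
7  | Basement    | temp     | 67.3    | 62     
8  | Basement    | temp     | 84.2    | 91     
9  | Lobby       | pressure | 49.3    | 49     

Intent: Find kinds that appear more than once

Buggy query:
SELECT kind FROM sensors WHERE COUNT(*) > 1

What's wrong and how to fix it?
Bug: WHERE can't reference COUNT(*); aggregates are computed after WHERE

Fix: Group first, then use HAVING for the count condition

Corrected query:
SELECT kind FROM sensors GROUP BY kind HAVING COUNT(*) > 1

Result:
kind    
--------
co2     
pressure
temp    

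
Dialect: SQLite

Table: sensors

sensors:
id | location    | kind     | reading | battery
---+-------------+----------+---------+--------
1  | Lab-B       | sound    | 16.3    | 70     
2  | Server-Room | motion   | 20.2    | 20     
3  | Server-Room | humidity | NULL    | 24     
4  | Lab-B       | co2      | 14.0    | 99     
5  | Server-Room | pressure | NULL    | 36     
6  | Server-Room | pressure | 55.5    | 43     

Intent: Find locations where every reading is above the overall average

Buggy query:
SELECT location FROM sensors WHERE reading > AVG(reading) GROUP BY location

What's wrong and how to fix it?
Bug: WHERE evaluates per row before aggregation, so AVG() is unavailable

Fix: Use a subquery for AVG and a HAVING MIN(...) filter so the condition holds for every row in the group

Corrected query:
SELECT location FROM sensors GROUP BY location HAVING MIN(reading) > (SELECT AVG(reading) FROM sensors)

Result:
(no rows)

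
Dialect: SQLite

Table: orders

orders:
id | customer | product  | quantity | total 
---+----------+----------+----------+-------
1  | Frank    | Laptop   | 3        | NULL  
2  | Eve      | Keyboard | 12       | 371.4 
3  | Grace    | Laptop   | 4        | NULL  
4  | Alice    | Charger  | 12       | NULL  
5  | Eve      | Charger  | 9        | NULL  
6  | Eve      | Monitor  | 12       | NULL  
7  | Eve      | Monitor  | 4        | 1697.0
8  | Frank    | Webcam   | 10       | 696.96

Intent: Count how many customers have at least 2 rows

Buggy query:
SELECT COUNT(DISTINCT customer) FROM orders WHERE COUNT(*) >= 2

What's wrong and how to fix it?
Bug: COUNT(*) cannot appear in WHERE; the per-group count doesn't exist yet

Fix: Use a subquery that GROUPs and filters with HAVING, then count its rows

Corrected query:
SELECT COUNT(*) FROM (SELECT customer FROM orders GROUP BY customer HAVING COUNT(*) >= 2)

Result:
COUNT(*)
--------
2       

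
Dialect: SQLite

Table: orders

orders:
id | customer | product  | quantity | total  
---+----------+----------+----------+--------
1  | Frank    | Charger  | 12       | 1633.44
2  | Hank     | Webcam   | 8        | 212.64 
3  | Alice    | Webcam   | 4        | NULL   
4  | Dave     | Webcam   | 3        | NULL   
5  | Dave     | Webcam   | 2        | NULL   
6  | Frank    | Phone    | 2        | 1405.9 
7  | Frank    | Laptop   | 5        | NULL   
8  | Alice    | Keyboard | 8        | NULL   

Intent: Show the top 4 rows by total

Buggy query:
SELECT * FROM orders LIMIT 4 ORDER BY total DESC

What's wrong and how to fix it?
Bug: LIMIT must come after ORDER BY

Fix: Sort with ORDER BY, then apply LIMIT

Corrected query:
SELECT * FROM orders ORDER BY total DESC LIMIT 4

Result:
id | customer | product | quantity | total  
---+----------+---------+----------+--------
1  | Frank    | Charger | 12       | 1633.44
6  | Frank    | Phone   | 2        | 1405.9 
2  | Hank     | Webcam  | 8        | 212.64 
3  | Alice    | Webcam  | 4        | NULL   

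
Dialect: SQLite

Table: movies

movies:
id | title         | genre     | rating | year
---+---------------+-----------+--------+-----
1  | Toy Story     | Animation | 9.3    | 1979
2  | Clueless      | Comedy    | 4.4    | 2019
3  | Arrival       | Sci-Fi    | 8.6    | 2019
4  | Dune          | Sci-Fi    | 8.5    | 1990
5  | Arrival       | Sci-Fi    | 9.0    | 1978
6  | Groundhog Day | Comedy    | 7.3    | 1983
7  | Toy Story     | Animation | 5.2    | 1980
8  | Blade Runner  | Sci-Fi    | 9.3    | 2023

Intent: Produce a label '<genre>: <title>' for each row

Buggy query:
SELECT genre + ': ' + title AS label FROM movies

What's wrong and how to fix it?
Bug: '+' is numeric addition; on text columns SQLite converts them to 0 instead of concatenating

Fix: Replace + with || to concatenate text

Corrected query:
SELECT genre || ': ' || title AS label FROM movies

Result:
label                
---------------------
Animation: Toy Story 
Comedy: Clueless     
Sci-Fi: Arrival      
Sci-Fi: Dune         
Sci-Fi: Arrival      
Comedy: Groundhog Day
Animation: Toy Story 
Sci-Fi: Blade Runner 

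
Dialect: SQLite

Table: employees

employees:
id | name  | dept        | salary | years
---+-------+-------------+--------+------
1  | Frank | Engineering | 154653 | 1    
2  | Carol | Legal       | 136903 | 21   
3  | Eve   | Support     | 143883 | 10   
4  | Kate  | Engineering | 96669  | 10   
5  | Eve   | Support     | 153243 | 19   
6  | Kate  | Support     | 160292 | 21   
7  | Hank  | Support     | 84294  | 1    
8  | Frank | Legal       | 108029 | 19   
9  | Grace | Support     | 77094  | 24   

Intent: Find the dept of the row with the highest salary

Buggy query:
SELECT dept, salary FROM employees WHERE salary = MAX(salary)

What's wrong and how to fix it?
Bug: MAX(salary) is an aggregate and cannot be used directly in WHERE

Fix: Use a subquery: WHERE salary = (SELECT MAX(salary) FROM employees)

Corrected query:
SELECT dept, salary FROM employees WHERE salary = (SELECT MAX(salary) FROM employees)

Result:
dept    | salary
--------+-------
Support | 160292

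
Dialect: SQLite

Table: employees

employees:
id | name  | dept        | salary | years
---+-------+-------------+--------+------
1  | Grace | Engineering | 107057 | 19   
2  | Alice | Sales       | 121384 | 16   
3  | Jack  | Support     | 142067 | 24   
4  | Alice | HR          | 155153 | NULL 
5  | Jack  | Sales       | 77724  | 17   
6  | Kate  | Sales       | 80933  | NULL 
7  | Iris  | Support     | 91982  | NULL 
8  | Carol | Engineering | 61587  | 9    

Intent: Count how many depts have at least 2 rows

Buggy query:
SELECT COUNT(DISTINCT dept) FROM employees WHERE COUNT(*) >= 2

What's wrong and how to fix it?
Bug: COUNT(*) cannot appear in WHERE; the per-group count doesn't exist yet

Fix: Group first with HAVING COUNT(*) >= 2, then COUNT the resulting groups

Corrected query:
SELECT COUNT(*) FROM (SELECT dept FROM employees GROUP BY dept HAVING COUNT(*) >= 2)

Result:
COUNT(*)
--------
3       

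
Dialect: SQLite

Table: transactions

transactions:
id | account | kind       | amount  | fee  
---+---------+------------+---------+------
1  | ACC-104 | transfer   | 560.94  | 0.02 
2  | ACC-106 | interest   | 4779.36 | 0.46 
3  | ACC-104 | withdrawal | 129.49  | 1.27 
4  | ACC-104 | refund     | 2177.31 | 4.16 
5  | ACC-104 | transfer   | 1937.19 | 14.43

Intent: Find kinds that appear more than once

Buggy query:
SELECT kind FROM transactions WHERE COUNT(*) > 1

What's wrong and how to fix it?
Bug: COUNT(*) is an aggregate and cannot be used in WHERE

Fix: GROUP BY kind, then filter groups with HAVING COUNT(*) > 1

Corrected query:
SELECT kind FROM transactions GROUP BY kind HAVING COUNT(*) > 1

Result:
kind    
--------
transfer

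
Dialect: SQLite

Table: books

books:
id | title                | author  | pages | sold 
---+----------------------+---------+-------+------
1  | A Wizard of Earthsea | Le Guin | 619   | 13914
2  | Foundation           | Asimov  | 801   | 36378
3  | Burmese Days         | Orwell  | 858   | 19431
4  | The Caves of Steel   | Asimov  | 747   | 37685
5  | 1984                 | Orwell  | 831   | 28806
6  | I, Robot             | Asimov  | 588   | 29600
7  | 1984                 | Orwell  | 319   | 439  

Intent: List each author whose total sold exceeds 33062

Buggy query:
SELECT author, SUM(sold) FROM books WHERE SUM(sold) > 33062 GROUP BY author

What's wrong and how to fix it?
Bug: SUM(sold) is an aggregate, but WHERE filters rows before aggregation

Fix: Use HAVING (which filters groups after aggregation) instead of WHERE

Corrected query:
SELECT author, SUM(sold) FROM books GROUP BY author HAVING SUM(sold) > 33062

Result:
author | SUM(sold)
-------+----------
Asimov | 103663   
Orwell | 48676    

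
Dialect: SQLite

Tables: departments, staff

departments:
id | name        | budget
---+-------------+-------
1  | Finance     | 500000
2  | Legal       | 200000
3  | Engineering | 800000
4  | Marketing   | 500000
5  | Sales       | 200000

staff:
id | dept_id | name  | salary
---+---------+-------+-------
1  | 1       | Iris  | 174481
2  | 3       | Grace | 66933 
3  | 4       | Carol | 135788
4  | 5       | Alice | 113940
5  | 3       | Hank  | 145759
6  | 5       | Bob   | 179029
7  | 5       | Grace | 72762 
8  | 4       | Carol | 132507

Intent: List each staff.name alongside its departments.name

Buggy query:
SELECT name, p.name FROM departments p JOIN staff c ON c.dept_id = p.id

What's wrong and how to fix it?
Bug: Both tables have a 'name' column; the unqualified reference is ambiguous

Fix: Prefix ambiguous columns with the table alias

Corrected query:
SELECT c.name, p.name FROM departments p JOIN staff c ON c.dept_id = p.id

Result:
name  | name       
------+------------
Iris  | Finance    
Grace | Engineering
Carol | Marketing  
Alice | Sales      
Hank  | Engineering
Bob   | Sales      
Grace | Sales      
Carol | Marketing  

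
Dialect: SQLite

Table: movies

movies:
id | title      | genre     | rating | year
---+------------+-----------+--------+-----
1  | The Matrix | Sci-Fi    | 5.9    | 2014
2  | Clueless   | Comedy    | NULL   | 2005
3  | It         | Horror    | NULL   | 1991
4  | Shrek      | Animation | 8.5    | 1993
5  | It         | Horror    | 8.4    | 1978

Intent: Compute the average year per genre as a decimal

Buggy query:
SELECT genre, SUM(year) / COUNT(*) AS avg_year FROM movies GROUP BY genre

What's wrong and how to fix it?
Bug: SUM(year) and COUNT(*) are both integers; the division truncates the fractional part

Fix: Cast one side to REAL so the division keeps the fractional part

Corrected query:
SELECT genre, SUM(year) * 1.0 / COUNT(*) AS avg_year FROM movies GROUP BY genre

Result:
genre     | avg_year
----------+---------
Animation | 1993    
Comedy    | 2005    
Horror    | 1984.5  
Sci-Fi    | 2014    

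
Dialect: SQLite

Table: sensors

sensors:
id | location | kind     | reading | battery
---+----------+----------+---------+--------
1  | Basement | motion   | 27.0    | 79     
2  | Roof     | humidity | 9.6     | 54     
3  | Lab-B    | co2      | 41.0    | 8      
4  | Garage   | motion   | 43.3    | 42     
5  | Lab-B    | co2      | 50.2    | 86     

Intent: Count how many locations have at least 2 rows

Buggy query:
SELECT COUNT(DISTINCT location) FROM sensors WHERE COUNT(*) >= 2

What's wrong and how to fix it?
Bug: WHERE filters individual rows, not groups, so a group-level COUNT is invalid there

Fix: Group first with HAVING COUNT(*) >= 2, then COUNT the resulting groups

Corrected query:
SELECT COUNT(*) FROM (SELECT location FROM sensors GROUP BY location HAVING COUNT(*) >= 2)

Result:
COUNT(*)
--------
1       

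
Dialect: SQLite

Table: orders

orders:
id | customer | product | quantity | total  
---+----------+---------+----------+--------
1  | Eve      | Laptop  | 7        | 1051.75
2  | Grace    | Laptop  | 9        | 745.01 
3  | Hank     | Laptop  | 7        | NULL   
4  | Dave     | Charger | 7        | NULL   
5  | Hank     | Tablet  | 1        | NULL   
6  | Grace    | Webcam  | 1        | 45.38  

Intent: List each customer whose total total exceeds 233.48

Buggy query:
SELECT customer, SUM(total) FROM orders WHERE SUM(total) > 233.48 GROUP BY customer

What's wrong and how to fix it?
Bug: WHERE runs before GROUP BY, so aggregates aren't available there

Fix: Move the aggregate condition to a HAVING clause

Corrected query:
SELECT customer, SUM(total) FROM orders GROUP BY customer HAVING SUM(total) > 233.48

Result:
customer | SUM(total)
---------+-----------
Eve      | 1051.75   
Grace    | 790.39    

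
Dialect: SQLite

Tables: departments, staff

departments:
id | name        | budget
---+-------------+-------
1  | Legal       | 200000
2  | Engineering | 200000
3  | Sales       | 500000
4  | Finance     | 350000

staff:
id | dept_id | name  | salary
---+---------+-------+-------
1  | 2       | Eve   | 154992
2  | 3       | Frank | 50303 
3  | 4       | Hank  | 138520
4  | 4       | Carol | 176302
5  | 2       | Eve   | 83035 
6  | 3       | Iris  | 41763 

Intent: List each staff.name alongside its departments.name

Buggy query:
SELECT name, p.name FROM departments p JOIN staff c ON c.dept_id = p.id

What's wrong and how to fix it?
Bug: Both tables have a 'name' column; the unqualified reference is ambiguous

Fix: Prefix ambiguous columns with the table alias

Corrected query:
SELECT c.name, p.name FROM departments p JOIN staff c ON c.dept_id = p.id

Result:
name  | name       
------+------------
Eve   | Engineering
Frank | Sales      
Hank  | Finance    
Carol | Finance    
Eve   | Engineering
Iris  | Sales      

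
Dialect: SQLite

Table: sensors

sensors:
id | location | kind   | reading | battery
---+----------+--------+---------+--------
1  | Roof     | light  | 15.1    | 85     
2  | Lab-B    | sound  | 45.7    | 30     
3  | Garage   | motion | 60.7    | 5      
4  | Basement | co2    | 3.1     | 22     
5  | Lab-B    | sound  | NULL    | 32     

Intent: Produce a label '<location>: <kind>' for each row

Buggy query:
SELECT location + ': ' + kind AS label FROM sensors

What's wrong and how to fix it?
Bug: SQLite uses || for string concatenation; + coerces text to numbers (yielding 0)

Fix: Use the || operator for string concatenation

Corrected query:
SELECT location || ': ' || kind AS label FROM sensors

Result:
label         
--------------
Roof: light   
Lab-B: sound  
Garage: motion
Basement: co2 
Lab-B: sound  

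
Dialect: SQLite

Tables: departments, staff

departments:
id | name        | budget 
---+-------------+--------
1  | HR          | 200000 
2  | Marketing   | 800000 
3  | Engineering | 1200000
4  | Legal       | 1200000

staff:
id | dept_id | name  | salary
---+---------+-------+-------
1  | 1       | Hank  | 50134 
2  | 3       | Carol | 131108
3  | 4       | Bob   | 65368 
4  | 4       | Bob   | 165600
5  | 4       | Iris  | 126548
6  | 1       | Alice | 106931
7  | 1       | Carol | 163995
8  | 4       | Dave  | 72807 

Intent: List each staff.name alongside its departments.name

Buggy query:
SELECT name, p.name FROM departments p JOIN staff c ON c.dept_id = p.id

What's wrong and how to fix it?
Bug: Both tables have a 'name' column; the unqualified reference is ambiguous

Fix: Qualify the column with its table alias (c.name)

Corrected query:
SELECT c.name, p.name FROM departments p JOIN staff c ON c.dept_id = p.id

Result:
name  | name       
------+------------
Hank  | HR         
Carol | Engineering
Bob   | Legal      
Bob   | Legal      
Iris  | Legal      
Alice | HR         
Carol | HR         
Dave  | Legal      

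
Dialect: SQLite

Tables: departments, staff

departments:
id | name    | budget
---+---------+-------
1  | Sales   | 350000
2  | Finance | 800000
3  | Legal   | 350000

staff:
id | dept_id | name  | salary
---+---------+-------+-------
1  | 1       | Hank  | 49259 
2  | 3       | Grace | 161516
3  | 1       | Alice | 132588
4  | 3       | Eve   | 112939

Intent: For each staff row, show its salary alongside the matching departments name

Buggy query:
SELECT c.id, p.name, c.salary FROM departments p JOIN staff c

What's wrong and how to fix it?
Bug: Missing join condition: each staff row is matched to all departments rows instead of just its own

Fix: Add ON c.dept_id = p.id to the JOIN

Corrected query:
SELECT c.id, p.name, c.salary FROM departments p JOIN staff c ON c.dept_id = p.id

Result:
id | name  | salary
---+-------+-------
1  | Sales | 49259 
2  | Legal | 161516
3  | Sales | 132588
4  | Legal | 112939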